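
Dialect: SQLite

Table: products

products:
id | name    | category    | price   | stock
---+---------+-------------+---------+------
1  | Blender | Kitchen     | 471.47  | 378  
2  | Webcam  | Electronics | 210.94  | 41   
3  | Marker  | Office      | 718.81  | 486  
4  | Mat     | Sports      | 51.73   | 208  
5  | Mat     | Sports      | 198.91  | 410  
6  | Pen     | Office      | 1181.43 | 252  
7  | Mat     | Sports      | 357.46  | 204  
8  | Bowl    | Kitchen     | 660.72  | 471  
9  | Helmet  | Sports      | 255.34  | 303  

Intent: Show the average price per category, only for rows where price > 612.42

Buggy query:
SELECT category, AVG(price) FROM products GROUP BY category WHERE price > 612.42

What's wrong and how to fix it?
Bug: Row-level WHERE must come before GROUP BY in the clause order

Fix: Move the WHERE clause before GROUP BY

Corrected query:
SELECT category, AVG(price) FROM products WHERE price > 612.42 GROUP BY category

Result:
category | AVG(price)
---------+-----------
Kitchen  | 660.72    
Office   | 950.12    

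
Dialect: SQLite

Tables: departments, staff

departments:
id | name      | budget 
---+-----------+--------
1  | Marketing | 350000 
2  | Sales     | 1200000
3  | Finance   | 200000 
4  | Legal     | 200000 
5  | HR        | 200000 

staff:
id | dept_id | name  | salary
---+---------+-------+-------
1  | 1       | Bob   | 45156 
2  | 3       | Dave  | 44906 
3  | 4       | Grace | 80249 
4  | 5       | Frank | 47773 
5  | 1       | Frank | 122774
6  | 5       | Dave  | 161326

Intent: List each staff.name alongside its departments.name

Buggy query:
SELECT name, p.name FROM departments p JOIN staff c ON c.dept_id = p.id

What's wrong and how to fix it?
Bug: 'name' exists in both joined tables, so the database can't tell which one is meant

Fix: Prefix ambiguous columns with the table alias

Corrected query:
SELECT c.name, p.name FROM departments p JOIN staff c ON c.dept_id = p.id

Result:
name  | name     
------+----------
Bob   | Marketing
Dave  | Finance  
Grace | Legal    
Frank | HR       
Frank | Marketing
Dave  | HR       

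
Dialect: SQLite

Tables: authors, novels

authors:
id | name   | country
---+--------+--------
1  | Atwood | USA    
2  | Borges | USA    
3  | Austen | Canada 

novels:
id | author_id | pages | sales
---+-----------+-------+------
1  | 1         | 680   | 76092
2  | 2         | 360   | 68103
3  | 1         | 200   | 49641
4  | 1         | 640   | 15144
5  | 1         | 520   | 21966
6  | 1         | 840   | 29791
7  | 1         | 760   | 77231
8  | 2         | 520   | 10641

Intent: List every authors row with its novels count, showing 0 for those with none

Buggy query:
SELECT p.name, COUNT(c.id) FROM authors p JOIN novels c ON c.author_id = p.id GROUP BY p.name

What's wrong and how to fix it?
Bug: An inner join excludes parents with zero children

Fix: Switch to LEFT JOIN to retain unmatched parent rows

Corrected query:
SELECT p.name, COUNT(c.id) FROM authors p LEFT JOIN novels c ON c.author_id = p.id GROUP BY p.name

Result:
name   | COUNT(c.id)
-------+------------
Atwood | 6          
Austen | 0          
Borges | 2          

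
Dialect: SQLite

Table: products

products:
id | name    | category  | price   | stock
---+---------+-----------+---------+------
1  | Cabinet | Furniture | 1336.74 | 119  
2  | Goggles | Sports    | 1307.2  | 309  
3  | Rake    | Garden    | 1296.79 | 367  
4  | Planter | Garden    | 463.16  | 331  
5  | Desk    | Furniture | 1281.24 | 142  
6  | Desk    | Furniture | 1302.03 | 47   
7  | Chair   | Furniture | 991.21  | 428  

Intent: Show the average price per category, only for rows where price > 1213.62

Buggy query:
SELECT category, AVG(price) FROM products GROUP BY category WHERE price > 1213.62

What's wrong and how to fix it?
Bug: WHERE cannot follow GROUP BY

Fix: Move the WHERE clause before GROUP BY

Corrected query:
SELECT category, AVG(price) FROM products WHERE price > 1213.62 GROUP BY category

Result:
category  | AVG(price)
----------+-----------
Furniture | 1306.67   
Garden    | 1296.79   
Sports    | 1307.2    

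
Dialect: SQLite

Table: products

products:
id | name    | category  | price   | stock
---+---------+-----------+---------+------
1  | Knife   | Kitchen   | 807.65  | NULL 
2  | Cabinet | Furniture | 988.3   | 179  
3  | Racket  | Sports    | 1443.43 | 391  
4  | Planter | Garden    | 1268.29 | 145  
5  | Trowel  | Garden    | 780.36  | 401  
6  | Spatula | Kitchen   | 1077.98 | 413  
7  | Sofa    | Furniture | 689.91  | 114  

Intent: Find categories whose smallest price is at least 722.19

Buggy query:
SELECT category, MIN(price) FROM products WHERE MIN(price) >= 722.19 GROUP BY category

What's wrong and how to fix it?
Bug: MIN() in WHERE is a misuse of aggregate

Fix: Replace WHERE with HAVING after the GROUP BY

Corrected query:
SELECT category, MIN(price) FROM products GROUP BY category HAVING MIN(price) >= 722.19

Result:
category | MIN(price)
---------+-----------
Garden   | 780.36    
Kitchen  | 807.65    
Sports   | 1443.43   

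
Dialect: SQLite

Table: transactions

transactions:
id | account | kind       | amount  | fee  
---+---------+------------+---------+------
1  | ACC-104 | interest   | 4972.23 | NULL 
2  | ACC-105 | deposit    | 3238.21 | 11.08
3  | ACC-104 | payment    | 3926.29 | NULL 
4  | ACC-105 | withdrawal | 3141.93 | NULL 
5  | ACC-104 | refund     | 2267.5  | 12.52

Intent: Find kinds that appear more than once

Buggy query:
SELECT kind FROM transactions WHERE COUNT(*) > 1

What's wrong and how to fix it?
Bug: COUNT(*) is an aggregate and cannot be used in WHERE

Fix: Group first, then use HAVING for the count condition

Corrected query:
SELECT kind FROM transactions GROUP BY kind HAVING COUNT(*) > 1

Result:
(no rows)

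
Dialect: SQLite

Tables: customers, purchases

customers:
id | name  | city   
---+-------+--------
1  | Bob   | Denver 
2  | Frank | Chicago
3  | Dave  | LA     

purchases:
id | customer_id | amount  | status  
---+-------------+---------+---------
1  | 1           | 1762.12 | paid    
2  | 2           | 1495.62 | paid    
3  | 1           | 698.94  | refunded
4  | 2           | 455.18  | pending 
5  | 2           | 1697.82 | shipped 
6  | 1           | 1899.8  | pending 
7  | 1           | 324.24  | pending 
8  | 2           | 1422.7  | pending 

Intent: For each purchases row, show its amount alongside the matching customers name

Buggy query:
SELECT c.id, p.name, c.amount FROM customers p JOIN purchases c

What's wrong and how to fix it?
Bug: Missing join condition: each purchases row is matched to all customers rows instead of just its own

Fix: Specify the join condition linking the foreign key to the parent id

Corrected query:
SELECT c.id, p.name, c.amount FROM customers p JOIN purchases c ON c.customer_id = p.id

Result:
id | name  | amount 
---+-------+--------
1  | Bob   | 1762.12
2  | Frank | 1495.62
3  | Bob   | 698.94 
4  | Frank | 455.18 
5  | Frank | 1697.82
6  | Bob   | 1899.8 
7  | Bob   | 324.24 
8  | Frank | 1422.7 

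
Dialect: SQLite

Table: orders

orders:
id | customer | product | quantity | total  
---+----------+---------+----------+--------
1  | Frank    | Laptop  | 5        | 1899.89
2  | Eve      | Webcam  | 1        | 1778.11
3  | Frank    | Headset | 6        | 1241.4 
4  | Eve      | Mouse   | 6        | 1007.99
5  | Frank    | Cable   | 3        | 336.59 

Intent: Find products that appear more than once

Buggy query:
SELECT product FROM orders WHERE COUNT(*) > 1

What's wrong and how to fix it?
Bug: WHERE can't reference COUNT(*); aggregates are computed after WHERE

Fix: Group first, then use HAVING for the count condition

Corrected query:
SELECT product FROM orders GROUP BY product HAVING COUNT(*) > 1

Result:
(no rows)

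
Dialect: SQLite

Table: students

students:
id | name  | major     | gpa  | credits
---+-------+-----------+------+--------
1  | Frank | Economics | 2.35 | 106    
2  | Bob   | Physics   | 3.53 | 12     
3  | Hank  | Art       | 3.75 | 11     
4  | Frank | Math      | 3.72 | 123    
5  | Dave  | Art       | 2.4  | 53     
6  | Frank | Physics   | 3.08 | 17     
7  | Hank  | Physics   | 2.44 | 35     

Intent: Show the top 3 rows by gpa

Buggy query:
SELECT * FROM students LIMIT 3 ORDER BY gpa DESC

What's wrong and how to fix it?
Bug: LIMIT must come after ORDER BY

Fix: Swap the clauses: ORDER BY first, then LIMIT

Corrected query:
SELECT * FROM students ORDER BY gpa DESC LIMIT 3

Result:
id | name  | major   | gpa  | credits
---+-------+---------+------+--------
3  | Hank  | Art     | 3.75 | 11     
4  | Frank | Math    | 3.72 | 123    
2  | Bob   | Physics | 3.53 | 12     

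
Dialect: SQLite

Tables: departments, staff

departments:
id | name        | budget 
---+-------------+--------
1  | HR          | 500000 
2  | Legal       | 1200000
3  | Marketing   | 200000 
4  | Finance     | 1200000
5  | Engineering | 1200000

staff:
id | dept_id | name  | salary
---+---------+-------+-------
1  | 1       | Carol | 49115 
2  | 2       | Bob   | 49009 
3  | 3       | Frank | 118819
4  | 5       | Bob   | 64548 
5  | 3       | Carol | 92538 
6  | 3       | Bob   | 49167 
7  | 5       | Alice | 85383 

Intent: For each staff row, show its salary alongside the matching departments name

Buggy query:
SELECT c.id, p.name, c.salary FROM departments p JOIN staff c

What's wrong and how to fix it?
Bug: Missing join condition: each staff row is matched to all departments rows instead of just its own

Fix: Specify the join condition linking the foreign key to the parent id

Corrected query:
SELECT c.id, p.name, c.salary FROM departments p JOIN staff c ON c.dept_id = p.id

Result:
id | name        | salary
---+-------------+-------
1  | HR          | 49115 
2  | Legal       | 49009 
3  | Marketing   | 118819
4  | Engineering | 64548 
5  | Marketing   | 92538 
6  | Marketing   | 49167 
7  | Engineering | 85383 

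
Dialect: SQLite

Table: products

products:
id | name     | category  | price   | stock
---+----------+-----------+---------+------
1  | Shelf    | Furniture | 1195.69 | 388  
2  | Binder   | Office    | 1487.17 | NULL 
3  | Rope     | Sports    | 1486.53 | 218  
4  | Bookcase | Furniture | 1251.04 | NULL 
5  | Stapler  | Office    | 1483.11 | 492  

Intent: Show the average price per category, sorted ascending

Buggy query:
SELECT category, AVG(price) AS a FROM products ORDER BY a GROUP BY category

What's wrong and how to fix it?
Bug: ORDER BY appears before GROUP BY; SQL clause order requires GROUP BY first

Fix: Reorder: SELECT … FROM … GROUP BY … ORDER BY …

Corrected query:
SELECT category, AVG(price) AS a FROM products GROUP BY category ORDER BY a

Result:
category  | a       
----------+---------
Furniture | 1223.365
Office    | 1485.14 
Sports    | 1486.53 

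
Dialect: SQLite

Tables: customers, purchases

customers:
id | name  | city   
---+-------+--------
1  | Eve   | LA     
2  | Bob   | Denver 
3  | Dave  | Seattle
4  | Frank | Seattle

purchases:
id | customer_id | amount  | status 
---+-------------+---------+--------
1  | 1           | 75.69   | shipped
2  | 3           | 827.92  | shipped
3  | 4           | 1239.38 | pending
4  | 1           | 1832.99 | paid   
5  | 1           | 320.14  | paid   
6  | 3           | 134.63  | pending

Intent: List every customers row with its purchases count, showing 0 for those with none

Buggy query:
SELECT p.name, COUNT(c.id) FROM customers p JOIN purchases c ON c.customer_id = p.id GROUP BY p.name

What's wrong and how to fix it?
Bug: INNER JOIN drops customers rows that have no matching purchases rows

Fix: Use LEFT JOIN so parents without children still appear (COUNT(c.id) gives 0)

Corrected query:
SELECT p.name, COUNT(c.id) FROM customers p LEFT JOIN purchases c ON c.customer_id = p.id GROUP BY p.name

Result:
name  | COUNT(c.id)
------+------------
Bob   | 0          
Dave  | 2          
Eve   | 3          
Frank | 1          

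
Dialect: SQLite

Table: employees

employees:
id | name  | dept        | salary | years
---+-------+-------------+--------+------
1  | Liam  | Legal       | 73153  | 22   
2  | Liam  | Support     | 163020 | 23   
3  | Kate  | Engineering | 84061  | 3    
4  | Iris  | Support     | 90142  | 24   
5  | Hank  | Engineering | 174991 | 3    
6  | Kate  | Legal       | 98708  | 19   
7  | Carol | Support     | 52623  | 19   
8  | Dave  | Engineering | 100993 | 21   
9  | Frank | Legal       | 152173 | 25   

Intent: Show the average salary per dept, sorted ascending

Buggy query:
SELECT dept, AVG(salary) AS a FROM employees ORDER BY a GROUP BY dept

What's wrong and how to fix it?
Bug: GROUP BY must precede ORDER BY

Fix: Reorder: SELECT … FROM … GROUP BY … ORDER BY …

Corrected query:
SELECT dept, AVG(salary) AS a FROM employees GROUP BY dept ORDER BY a

Result:
dept        | a            
------------+--------------
Support     | 101928.333333
Legal       | 108011.333333
Engineering | 120015       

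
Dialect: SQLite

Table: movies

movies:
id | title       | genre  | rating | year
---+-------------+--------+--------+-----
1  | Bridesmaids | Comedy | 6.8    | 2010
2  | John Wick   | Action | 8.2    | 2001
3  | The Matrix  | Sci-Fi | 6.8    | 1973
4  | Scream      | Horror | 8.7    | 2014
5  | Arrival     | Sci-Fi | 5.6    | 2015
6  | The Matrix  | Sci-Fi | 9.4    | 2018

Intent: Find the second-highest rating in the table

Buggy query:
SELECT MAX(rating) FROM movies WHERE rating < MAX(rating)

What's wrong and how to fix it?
Bug: MAX(rating) on the right of the comparison is an aggregate-in-WHERE error

Fix: Put the inner MAX in a scalar subquery

Corrected query:
SELECT MAX(rating) FROM movies WHERE rating < (SELECT MAX(rating) FROM movies)

Result:
MAX(rating)
-----------
8.7        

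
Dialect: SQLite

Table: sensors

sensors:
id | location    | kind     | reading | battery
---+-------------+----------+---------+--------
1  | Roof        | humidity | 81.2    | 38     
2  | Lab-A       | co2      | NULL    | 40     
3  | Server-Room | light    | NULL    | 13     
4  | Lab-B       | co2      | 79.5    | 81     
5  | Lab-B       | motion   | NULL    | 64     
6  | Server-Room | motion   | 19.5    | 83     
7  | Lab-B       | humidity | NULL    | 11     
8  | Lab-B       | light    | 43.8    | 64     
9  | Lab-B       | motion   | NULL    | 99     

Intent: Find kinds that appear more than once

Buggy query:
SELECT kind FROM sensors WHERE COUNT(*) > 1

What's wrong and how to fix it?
Bug: COUNT(*) is an aggregate and cannot be used in WHERE

Fix: Group first, then use HAVING for the count condition

Corrected query:
SELECT kind FROM sensors GROUP BY kind HAVING COUNT(*) > 1

Result:
kind    
--------
co2     
humidity
light   
motion  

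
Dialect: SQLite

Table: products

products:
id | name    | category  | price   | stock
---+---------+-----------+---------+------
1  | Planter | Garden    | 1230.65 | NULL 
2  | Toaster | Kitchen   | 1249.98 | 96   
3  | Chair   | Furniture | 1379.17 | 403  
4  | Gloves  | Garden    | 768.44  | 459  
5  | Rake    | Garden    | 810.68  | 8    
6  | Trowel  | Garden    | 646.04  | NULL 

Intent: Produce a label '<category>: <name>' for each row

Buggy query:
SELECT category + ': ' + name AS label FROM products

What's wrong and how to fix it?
Bug: SQLite uses || for string concatenation; + coerces text to numbers (yielding 0)

Fix: Use the || operator for string concatenation

Corrected query:
SELECT category || ': ' || name AS label FROM products

Result:
label           
----------------
Garden: Planter 
Kitchen: Toaster
Furniture: Chair
Garden: Gloves  
Garden: Rake    
Garden: Trowel  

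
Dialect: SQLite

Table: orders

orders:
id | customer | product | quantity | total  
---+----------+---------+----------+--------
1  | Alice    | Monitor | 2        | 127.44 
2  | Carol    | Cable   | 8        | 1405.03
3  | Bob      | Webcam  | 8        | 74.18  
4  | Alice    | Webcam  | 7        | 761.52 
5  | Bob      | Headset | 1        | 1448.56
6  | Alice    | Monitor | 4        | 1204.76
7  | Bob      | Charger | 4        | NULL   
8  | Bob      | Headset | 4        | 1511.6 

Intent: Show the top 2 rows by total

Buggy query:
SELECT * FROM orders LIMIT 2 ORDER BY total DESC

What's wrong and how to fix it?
Bug: ORDER BY cannot follow LIMIT; LIMIT is the final clause

Fix: Swap the clauses: ORDER BY first, then LIMIT

Corrected query:
SELECT * FROM orders ORDER BY total DESC LIMIT 2

Result:
id | customer | product | quantity | total  
---+----------+---------+----------+--------
8  | Bob      | Headset | 4        | 1511.6 
5  | Bob      | Headset | 1        | 1448.56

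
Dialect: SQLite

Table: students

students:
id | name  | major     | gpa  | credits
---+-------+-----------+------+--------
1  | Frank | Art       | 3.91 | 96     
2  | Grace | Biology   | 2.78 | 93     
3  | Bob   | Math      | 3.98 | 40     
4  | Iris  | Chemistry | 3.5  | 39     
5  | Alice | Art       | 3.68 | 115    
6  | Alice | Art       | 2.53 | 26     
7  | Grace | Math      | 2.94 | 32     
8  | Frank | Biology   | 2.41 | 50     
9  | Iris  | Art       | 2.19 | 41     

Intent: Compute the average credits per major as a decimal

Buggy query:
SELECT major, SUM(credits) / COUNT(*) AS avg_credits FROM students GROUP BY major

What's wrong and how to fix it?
Bug: SUM(credits) and COUNT(*) are both integers; the division truncates the fractional part

Fix: Cast one side to REAL so the division keeps the fractional part

Corrected query:
SELECT major, SUM(credits) * 1.0 / COUNT(*) AS avg_credits FROM students GROUP BY major

Result:
major     | avg_credits
----------+------------
Art       | 69.5       
Biology   | 71.5       
Chemistry | 39         
Math      | 36         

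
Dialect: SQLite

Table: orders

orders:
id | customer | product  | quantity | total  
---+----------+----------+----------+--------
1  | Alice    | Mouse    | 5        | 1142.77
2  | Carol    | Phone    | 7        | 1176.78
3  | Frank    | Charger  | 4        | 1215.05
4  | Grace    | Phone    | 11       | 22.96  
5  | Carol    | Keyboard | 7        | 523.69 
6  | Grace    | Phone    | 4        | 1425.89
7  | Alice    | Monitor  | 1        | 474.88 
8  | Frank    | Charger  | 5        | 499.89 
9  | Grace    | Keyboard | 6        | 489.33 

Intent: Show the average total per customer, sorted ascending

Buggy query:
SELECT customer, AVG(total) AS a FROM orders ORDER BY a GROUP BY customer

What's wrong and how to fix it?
Bug: GROUP BY must precede ORDER BY

Fix: Reorder: SELECT … FROM … GROUP BY … ORDER BY …

Corrected query:
SELECT customer, AVG(total) AS a FROM orders GROUP BY customer ORDER BY a

Result:
customer | a      
---------+--------
Grace    | 646.06 
Alice    | 808.825
Carol    | 850.235
Frank    | 857.47 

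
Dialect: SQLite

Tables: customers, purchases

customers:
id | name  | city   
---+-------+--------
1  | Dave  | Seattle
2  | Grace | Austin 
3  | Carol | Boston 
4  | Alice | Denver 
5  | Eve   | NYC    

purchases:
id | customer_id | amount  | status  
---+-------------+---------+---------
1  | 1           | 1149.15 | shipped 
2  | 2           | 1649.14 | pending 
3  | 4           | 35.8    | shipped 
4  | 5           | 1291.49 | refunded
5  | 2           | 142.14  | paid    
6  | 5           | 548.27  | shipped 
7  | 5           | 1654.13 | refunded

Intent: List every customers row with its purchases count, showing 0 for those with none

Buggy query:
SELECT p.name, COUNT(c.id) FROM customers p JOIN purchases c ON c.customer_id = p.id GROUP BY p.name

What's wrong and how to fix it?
Bug: An inner join excludes parents with zero children

Fix: Use LEFT JOIN so parents without children still appear (COUNT(c.id) gives 0)

Corrected query:
SELECT p.name, COUNT(c.id) FROM customers p LEFT JOIN purchases c ON c.customer_id = p.id GROUP BY p.name

Result:
name  | COUNT(c.id)
------+------------
Alice | 1          
Carol | 0          
Dave  | 1          
Eve   | 3          
Grace | 2          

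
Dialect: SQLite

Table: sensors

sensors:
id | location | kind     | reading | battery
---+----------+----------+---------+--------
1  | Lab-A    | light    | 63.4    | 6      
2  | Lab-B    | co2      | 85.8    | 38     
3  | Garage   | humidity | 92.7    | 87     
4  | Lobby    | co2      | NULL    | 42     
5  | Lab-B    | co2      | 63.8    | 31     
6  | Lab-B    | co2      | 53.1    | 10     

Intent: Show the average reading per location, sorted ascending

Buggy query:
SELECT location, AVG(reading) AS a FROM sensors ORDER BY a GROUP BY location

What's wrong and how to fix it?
Bug: GROUP BY must precede ORDER BY

Fix: Reorder: SELECT … FROM … GROUP BY … ORDER BY …

Corrected query:
SELECT location, AVG(reading) AS a FROM sensors GROUP BY location ORDER BY a

Result:
location | a        
---------+----------
Lobby    | NULL     
Lab-A    | 63.4     
Lab-B    | 67.566667
Garage   | 92.7     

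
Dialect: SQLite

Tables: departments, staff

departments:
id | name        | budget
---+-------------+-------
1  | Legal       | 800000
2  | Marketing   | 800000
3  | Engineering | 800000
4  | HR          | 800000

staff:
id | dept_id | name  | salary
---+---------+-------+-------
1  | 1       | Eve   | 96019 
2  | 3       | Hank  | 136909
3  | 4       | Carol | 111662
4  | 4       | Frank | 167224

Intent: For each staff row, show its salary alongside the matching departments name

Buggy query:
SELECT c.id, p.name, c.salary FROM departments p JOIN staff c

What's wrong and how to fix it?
Bug: JOIN with no ON clause produces a cartesian product; every staff row pairs with every departments row

Fix: Specify the join condition linking the foreign key to the parent id

Corrected query:
SELECT c.id, p.name, c.salary FROM departments p JOIN staff c ON c.dept_id = p.id

Result:
id | name        | salary
---+-------------+-------
1  | Legal       | 96019 
2  | Engineering | 136909
3  | HR          | 111662
4  | HR          | 167224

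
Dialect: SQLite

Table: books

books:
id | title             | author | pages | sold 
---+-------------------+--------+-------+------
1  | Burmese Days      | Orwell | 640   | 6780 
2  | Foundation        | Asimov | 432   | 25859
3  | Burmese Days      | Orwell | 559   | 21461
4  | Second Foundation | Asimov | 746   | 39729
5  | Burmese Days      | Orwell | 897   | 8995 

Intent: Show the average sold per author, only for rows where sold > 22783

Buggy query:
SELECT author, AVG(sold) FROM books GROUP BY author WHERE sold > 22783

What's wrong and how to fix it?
Bug: WHERE cannot follow GROUP BY

Fix: Place WHERE between FROM and GROUP BY

Corrected query:
SELECT author, AVG(sold) FROM books WHERE sold > 22783 GROUP BY author

Result:
author | AVG(sold)
-------+----------
Asimov | 32794    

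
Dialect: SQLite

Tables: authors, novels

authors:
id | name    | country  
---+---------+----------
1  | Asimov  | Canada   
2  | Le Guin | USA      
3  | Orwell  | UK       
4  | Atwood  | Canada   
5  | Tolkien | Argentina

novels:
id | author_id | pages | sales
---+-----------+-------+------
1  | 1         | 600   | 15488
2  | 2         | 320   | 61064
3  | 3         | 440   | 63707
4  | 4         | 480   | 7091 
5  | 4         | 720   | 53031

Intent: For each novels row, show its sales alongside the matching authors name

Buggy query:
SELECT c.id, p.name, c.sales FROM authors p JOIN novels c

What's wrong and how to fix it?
Bug: Missing join condition: each novels row is matched to all authors rows instead of just its own

Fix: Add ON c.author_id = p.id to the JOIN

Corrected query:
SELECT c.id, p.name, c.sales FROM authors p JOIN novels c ON c.author_id = p.id

Result:
id | name    | sales
---+---------+------
1  | Asimov  | 15488
2  | Le Guin | 61064
3  | Orwell  | 63707
4  | Atwood  | 7091 
5  | Atwood  | 53031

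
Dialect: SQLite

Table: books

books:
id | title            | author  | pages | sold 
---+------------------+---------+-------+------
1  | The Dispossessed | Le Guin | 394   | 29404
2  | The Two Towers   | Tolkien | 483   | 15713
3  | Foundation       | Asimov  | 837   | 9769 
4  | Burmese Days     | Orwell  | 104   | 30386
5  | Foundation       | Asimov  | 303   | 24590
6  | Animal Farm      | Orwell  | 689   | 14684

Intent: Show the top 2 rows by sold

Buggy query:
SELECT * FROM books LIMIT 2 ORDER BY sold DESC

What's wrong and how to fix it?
Bug: ORDER BY cannot follow LIMIT; LIMIT is the final clause

Fix: Swap the clauses: ORDER BY first, then LIMIT

Corrected query:
SELECT * FROM books ORDER BY sold DESC LIMIT 2

Result:
id | title            | author  | pages | sold 
---+------------------+---------+-------+------
4  | Burmese Days     | Orwell  | 104   | 30386
1  | The Dispossessed | Le Guin | 394   | 29404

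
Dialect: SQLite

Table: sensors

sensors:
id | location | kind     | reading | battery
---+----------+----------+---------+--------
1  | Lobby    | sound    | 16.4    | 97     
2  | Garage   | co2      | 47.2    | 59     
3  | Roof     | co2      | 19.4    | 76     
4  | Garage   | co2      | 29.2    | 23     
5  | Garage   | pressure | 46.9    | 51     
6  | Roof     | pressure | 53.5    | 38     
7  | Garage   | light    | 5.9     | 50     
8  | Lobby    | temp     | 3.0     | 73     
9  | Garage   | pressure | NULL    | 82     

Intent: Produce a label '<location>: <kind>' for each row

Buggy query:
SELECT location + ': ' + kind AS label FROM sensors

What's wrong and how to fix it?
Bug: '+' is numeric addition; on text columns SQLite converts them to 0 instead of concatenating

Fix: Replace + with || to concatenate text

Corrected query:
SELECT location || ': ' || kind AS label FROM sensors

Result:
label           
----------------
Lobby: sound    
Garage: co2     
Roof: co2       
Garage: co2     
Garage: pressure
Roof: pressure  
Garage: light   
Lobby: temp     
Garage: pressure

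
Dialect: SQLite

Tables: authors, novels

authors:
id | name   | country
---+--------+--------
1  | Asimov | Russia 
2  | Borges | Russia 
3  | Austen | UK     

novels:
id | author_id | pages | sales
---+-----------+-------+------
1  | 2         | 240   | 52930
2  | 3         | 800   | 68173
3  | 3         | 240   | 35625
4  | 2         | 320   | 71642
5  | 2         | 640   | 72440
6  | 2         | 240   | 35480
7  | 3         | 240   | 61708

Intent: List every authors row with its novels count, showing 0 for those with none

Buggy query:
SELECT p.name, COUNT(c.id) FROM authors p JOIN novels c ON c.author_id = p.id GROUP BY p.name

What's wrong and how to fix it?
Bug: INNER JOIN drops authors rows that have no matching novels rows

Fix: Switch to LEFT JOIN to retain unmatched parent rows

Corrected query:
SELECT p.name, COUNT(c.id) FROM authors p LEFT JOIN novels c ON c.author_id = p.id GROUP BY p.name

Result:
name   | COUNT(c.id)
-------+------------
Asimov | 0          
Austen | 3          
Borges | 4          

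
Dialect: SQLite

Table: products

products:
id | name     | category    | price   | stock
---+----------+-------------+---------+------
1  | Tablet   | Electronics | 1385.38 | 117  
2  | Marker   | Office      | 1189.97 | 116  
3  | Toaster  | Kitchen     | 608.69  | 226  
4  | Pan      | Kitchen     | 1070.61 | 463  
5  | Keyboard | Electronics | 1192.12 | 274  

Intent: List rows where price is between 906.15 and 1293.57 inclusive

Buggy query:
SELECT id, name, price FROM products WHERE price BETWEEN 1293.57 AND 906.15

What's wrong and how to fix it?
Bug: BETWEEN expects the lower bound first; with 1293.57 AND 906.15 the range is empty

Fix: Swap the bounds so the smaller value comes first

Corrected query:
SELECT id, name, price FROM products WHERE price BETWEEN 906.15 AND 1293.57

Result:
id | name     | price  
---+----------+--------
2  | Marker   | 1189.97
4  | Pan      | 1070.61
5  | Keyboard | 1192.12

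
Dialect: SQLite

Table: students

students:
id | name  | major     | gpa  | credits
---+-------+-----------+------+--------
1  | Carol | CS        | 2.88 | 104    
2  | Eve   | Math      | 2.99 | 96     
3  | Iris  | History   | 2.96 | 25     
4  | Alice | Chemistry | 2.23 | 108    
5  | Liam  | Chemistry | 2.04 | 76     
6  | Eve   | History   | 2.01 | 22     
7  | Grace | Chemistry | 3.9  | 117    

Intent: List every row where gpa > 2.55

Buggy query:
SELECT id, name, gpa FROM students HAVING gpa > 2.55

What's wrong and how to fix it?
Bug: This is a non-aggregate query (no GROUP BY, no aggregates), so in SQLite the HAVING clause is invalid here; a row-level condition belongs in WHERE

Fix: Replace HAVING with WHERE since the condition applies to individual rows

Corrected query:
SELECT id, name, gpa FROM students WHERE gpa > 2.55

Result:
id | name  | gpa 
---+-------+-----
1  | Carol | 2.88
2  | Eve   | 2.99
3  | Iris  | 2.96
7  | Grace | 3.9 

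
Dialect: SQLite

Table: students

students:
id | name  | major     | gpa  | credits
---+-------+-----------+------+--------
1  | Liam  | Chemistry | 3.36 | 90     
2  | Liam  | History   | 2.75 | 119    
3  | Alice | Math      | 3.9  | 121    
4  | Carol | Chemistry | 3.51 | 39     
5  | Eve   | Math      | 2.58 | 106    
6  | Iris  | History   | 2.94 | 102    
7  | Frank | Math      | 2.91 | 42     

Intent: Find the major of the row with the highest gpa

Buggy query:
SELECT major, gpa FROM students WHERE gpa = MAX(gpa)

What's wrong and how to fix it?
Bug: WHERE is evaluated per row; an aggregate over the whole table isn't defined there

Fix: Use a subquery: WHERE gpa = (SELECT MAX(gpa) FROM students)

Corrected query:
SELECT major, gpa FROM students WHERE gpa = (SELECT MAX(gpa) FROM students)

Result:
major | gpa
------+----
Math  | 3.9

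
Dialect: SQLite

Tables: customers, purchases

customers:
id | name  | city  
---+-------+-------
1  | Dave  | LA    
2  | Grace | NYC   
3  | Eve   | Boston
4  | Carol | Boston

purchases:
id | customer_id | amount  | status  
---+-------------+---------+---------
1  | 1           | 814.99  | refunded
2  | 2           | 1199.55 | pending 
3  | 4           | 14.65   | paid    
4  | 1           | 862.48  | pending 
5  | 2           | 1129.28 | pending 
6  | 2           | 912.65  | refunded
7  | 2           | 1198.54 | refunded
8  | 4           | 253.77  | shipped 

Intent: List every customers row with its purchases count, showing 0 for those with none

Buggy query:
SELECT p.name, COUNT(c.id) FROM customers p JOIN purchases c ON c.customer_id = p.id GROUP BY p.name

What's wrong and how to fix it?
Bug: INNER JOIN drops customers rows that have no matching purchases rows

Fix: Switch to LEFT JOIN to retain unmatched parent rows

Corrected query:
SELECT p.name, COUNT(c.id) FROM customers p LEFT JOIN purchases c ON c.customer_id = p.id GROUP BY p.name

Result:
name  | COUNT(c.id)
------+------------
Carol | 2          
Dave  | 2          
Eve   | 0          
Grace | 4          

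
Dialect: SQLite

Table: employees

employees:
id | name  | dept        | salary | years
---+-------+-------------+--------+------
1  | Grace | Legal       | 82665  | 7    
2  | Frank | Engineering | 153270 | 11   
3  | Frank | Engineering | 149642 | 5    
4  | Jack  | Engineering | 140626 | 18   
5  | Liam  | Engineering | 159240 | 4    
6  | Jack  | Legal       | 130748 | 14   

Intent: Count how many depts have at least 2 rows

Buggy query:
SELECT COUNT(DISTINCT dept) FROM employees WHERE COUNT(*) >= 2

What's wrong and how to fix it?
Bug: WHERE filters individual rows, not groups, so a group-level COUNT is invalid there

Fix: Group first with HAVING COUNT(*) >= 2, then COUNT the resulting groups

Corrected query:
SELECT COUNT(*) FROM (SELECT dept FROM employees GROUP BY dept HAVING COUNT(*) >= 2)

Result:
COUNT(*)
--------
2       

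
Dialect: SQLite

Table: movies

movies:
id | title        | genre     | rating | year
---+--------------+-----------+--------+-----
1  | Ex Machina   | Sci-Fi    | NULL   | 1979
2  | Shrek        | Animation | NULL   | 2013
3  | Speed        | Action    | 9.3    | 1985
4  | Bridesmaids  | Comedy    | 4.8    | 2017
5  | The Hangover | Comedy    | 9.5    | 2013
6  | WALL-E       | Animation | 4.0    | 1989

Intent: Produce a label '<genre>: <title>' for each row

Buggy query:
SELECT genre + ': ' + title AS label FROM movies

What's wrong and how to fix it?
Bug: '+' is numeric addition; on text columns SQLite converts them to 0 instead of concatenating

Fix: Use the || operator for string concatenation

Corrected query:
SELECT genre || ': ' || title AS label FROM movies

Result:
label               
--------------------
Sci-Fi: Ex Machina  
Animation: Shrek    
Action: Speed       
Comedy: Bridesmaids 
Comedy: The Hangover
Animation: WALL-E   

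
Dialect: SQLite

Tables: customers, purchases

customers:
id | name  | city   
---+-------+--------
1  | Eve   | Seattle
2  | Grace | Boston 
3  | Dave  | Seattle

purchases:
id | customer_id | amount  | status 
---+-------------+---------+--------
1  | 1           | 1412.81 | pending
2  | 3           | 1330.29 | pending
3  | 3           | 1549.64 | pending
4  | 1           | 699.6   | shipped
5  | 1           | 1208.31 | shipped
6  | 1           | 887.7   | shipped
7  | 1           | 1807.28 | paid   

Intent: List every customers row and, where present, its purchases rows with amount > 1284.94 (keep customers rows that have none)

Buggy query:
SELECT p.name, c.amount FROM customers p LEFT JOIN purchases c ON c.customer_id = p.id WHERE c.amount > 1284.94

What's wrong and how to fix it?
Bug: A WHERE condition on the right-hand table after LEFT JOIN drops unmatched parents

Fix: Move the right-table condition into the ON clause so unmatched parents are kept

Corrected query:
SELECT p.name, c.amount FROM customers p LEFT JOIN purchases c ON c.customer_id = p.id AND c.amount > 1284.94

Result:
name  | amount 
------+--------
Eve   | 1412.81
Eve   | 1807.28
Grace | NULL   
Dave  | 1330.29
Dave  | 1549.64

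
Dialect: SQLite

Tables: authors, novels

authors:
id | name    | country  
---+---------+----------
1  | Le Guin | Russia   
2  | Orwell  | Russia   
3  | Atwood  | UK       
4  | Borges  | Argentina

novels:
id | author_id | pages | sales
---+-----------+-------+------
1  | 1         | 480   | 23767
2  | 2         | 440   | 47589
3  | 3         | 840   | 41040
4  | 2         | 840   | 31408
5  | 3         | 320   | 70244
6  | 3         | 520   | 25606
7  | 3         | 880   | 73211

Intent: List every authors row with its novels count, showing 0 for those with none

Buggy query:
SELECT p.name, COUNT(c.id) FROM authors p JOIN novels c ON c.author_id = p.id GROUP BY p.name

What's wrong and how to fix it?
Bug: An inner join excludes parents with zero children

Fix: Switch to LEFT JOIN to retain unmatched parent rows

Corrected query:
SELECT p.name, COUNT(c.id) FROM authors p LEFT JOIN novels c ON c.author_id = p.id GROUP BY p.name

Result:
name    | COUNT(c.id)
--------+------------
Atwood  | 4          
Borges  | 0          
Le Guin | 1          
Orwell  | 2          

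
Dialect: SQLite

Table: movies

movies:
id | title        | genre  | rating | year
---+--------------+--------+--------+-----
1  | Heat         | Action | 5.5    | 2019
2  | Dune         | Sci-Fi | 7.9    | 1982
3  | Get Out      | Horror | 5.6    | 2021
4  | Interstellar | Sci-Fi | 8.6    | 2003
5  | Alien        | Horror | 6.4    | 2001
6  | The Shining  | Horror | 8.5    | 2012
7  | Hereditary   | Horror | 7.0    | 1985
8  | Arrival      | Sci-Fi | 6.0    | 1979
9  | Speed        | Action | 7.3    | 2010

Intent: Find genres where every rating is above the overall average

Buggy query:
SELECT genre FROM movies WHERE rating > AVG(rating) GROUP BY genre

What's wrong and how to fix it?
Bug: AVG() is an aggregate; it can't sit directly in WHERE

Fix: Compute the overall average in a scalar subquery and compare each group's MIN against it in HAVING

Corrected query:
SELECT genre FROM movies GROUP BY genre HAVING MIN(rating) > (SELECT AVG(rating) FROM movies)

Result:
(no rows)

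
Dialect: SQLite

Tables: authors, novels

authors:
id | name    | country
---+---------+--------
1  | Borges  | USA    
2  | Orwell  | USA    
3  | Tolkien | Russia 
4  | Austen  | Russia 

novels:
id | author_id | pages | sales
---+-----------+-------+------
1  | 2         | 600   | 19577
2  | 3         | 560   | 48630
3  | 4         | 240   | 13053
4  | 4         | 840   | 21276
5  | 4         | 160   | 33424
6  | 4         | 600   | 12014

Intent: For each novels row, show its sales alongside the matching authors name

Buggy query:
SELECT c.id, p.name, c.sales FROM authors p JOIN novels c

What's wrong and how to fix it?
Bug: JOIN with no ON clause produces a cartesian product; every novels row pairs with every authors row

Fix: Specify the join condition linking the foreign key to the parent id

Corrected query:
SELECT c.id, p.name, c.sales FROM authors p JOIN novels c ON c.author_id = p.id

Result:
id | name    | sales
---+---------+------
1  | Orwell  | 19577
2  | Tolkien | 48630
3  | Austen  | 13053
4  | Austen  | 21276
5  | Austen  | 33424
6  | Austen  | 12014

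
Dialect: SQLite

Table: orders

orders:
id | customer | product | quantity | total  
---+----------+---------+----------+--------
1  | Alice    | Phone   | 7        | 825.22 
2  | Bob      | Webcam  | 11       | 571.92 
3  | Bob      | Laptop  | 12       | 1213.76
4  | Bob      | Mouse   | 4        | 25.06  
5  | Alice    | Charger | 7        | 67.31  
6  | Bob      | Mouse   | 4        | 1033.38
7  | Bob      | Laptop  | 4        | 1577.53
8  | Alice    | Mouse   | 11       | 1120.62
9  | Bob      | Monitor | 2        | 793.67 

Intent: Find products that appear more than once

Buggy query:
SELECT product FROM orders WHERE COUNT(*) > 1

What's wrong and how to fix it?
Bug: COUNT(*) is an aggregate and cannot be used in WHERE

Fix: Group first, then use HAVING for the count condition

Corrected query:
SELECT product FROM orders GROUP BY product HAVING COUNT(*) > 1

Result:
product
-------
Laptop 
Mouse  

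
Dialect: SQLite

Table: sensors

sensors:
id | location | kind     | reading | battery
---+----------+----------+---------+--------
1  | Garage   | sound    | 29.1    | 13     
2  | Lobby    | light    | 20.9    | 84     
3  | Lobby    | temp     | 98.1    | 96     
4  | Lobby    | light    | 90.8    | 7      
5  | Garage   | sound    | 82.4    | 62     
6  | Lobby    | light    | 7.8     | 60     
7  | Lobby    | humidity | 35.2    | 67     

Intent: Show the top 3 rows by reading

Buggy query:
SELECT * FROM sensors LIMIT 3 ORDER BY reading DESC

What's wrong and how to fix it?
Bug: LIMIT must come after ORDER BY

Fix: Sort with ORDER BY, then apply LIMIT

Corrected query:
SELECT * FROM sensors ORDER BY reading DESC LIMIT 3

Result:
id | location | kind  | reading | battery
---+----------+-------+---------+--------
3  | Lobby    | temp  | 98.1    | 96     
4  | Lobby    | light | 90.8    | 7      
5  | Garage   | sound | 82.4    | 62     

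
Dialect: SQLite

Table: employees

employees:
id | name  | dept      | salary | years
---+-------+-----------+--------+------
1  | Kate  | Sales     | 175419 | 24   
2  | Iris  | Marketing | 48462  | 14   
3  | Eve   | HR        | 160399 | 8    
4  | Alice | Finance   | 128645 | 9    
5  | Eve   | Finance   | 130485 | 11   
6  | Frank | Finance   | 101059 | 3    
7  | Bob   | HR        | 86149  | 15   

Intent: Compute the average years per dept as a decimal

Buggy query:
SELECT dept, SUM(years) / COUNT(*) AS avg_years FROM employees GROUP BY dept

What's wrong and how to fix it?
Bug: SUM(years) and COUNT(*) are both integers; the division truncates the fractional part

Fix: Multiply by 1.0 (or CAST to REAL) to force floating-point division

Corrected query:
SELECT dept, SUM(years) * 1.0 / COUNT(*) AS avg_years FROM employees GROUP BY dept

Result:
dept      | avg_years
----------+----------
Finance   | 7.666667 
HR        | 11.5     
Marketing | 14       
Sales     | 24       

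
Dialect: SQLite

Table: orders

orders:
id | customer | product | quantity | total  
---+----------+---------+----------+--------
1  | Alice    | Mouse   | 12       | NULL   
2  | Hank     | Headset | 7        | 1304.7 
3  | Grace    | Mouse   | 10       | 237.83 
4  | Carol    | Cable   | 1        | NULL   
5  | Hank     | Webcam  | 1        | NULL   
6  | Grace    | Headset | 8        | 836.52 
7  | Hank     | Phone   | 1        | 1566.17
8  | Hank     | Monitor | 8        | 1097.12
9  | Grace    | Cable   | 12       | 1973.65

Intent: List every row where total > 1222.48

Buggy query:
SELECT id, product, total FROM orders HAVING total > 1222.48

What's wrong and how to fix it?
Bug: HAVING filters the output of aggregation, but this query has no GROUP BY and no aggregate functions, so SQLite rejects it (HAVING clause on a non-aggregate query); the condition here is per row

Fix: Replace HAVING with WHERE since the condition applies to individual rows

Corrected query:
SELECT id, product, total FROM orders WHERE total > 1222.48

Result:
id | product | total  
---+---------+--------
2  | Headset | 1304.7 
7  | Phone   | 1566.17
9  | Cable   | 1973.65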